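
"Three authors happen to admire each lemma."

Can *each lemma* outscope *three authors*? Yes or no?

Yes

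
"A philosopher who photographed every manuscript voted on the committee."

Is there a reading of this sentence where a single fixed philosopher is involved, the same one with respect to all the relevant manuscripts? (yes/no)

Yes

That reading corresponds to *a philosopher* > *every manuscript*.
That is the surface-scope ordering, which is always one of the available readings — island constraints only ever restrict inverse scope.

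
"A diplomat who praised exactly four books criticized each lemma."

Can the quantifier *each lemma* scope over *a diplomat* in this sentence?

Yes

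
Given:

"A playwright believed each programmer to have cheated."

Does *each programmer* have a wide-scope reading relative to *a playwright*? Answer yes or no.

Yes

*each programmer* is the subject of an ECM infinitive — the infinitival complement of an ECM verb is not a scope island, so *each programmer* can raise into the matrix clause.
No island intervenes, so both surface and inverse scope are derivable.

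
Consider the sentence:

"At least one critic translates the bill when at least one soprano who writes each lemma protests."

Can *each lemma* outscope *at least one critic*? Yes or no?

No

*each lemma* sits inside the relative clause *who writes each lemma*, which is itself inside the adjunct *when at least one soprano who writes each lemma protests*.
Both the relative clause and the enclosing adjunct are scope islands; QR cannot cross either.
So *each lemma* cannot raise to a position above *at least one critic*.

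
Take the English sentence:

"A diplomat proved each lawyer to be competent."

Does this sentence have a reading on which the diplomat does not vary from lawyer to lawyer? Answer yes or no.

Yes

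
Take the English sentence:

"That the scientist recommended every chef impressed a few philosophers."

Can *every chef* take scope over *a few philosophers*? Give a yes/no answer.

Structurally, *every chef* is inside the sentential subject *that the scientist recommended every chef*.
The subject-island constraint blocks QR out of a clausal subject.
So *every chef* cannot raise to a position above *a few philosophers*.

No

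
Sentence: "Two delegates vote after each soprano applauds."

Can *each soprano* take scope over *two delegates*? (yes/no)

No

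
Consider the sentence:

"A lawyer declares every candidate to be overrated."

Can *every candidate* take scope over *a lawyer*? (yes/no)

Yes

This is an ECM construction: *every candidate* is the infinitival subject, Case-marked by the matrix verb, and the infinitive is transparent for QR.
No island intervenes, so both surface and inverse scope are derivable.
The sentence is scopally ambiguous between *a lawyer* > *every candidate* and *every candidate* > *a lawyer*.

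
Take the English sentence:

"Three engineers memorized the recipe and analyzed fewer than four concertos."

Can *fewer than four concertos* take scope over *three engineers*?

The DP *fewer than four concertos* is contained in one conjunct of the coordinate structure (*analyzed fewer than four concertos*).
Coordinate structures are islands for non-across-the-board movement, QR included.
So *fewer than four concertos* cannot raise to a position above *three engineers*.

No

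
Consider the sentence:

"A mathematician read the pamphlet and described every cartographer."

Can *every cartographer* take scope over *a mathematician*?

No

Structurally, *every cartographer* is inside one conjunct of the coordinate structure (*described every cartographer*).
QR out of a conjunct would have to apply non-ATB, which the CSC forbids.
So *every cartographer* cannot raise to a position above *a mathematician*.
(Only the surface reading survives: one fixed mathematician with respect to all the relevant cartographers.)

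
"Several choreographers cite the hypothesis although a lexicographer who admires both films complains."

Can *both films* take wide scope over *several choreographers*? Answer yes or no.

No

The DP *both films* is contained in the relative clause *who admires both films*, which is itself inside the adjunct *although a lexicographer who admires both films complains*.
The quantifier would have to escape first the RC and then the adjunct — two independent island violations.
So the wide-scope reading for *both films* is blocked.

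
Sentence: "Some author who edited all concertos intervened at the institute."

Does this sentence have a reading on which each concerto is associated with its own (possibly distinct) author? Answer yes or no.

That reading corresponds to *all concertos* > *some author*.
*all concertos* sits inside the relative clause *who edited all concertos*.
The relative clause forms an island for QR, so the quantifier is confined to the head noun's restrictor.
So the wide-scope reading for *all concertos* is blocked.

No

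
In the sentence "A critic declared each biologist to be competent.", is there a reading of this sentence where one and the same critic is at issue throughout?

Yes

The paraphrase describes the scope ordering *a critic* > *each biologist*.
Surface scope (*a critic* > *each biologist*) is always derivable; islands only block QR, not in-situ interpretation.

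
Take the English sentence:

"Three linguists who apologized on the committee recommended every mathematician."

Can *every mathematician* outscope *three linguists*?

Yes

*every mathematician* is a matrix argument; only *three linguists* is modified by the relative clause *who apologized on the committee*, so the RC island is irrelevant to the target quantifier.
Clause-internal QR can adjoin the lower DP above the subject, yielding the inverse reading.
Both orderings are possible: *three linguists* > *every mathematician* and *every mathematician* > *three linguists*.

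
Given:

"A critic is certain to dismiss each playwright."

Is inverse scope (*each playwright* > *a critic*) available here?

Yes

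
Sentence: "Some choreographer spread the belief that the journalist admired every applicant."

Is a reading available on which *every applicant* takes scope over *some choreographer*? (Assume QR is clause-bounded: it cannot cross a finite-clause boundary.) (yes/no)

No

The DP *every applicant* is contained in the complex NP *the belief that the journalist admired every applicant*.
Noun-complement clauses are scope islands (the Complex NP Constraint): a quantifier inside one cannot scope into the matrix.
*every applicant* is confined to the island and cannot take scope over *some choreographer*.
(Only the surface reading survives: one fixed choreographer with respect to all the relevant applicants.)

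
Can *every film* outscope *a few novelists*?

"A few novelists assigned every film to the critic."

Yes

*every film* is the matrix object and *a few novelists* the matrix subject; the two are clausemates.
Ordinary QR to a clause-peripheral position gives the wide-scope LF for the lower DP.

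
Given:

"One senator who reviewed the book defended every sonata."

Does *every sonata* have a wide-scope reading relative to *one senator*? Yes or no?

The relative clause *who reviewed the book* modifies *one senator*, but *every sonata* is not inside that relative clause — it is an argument of the matrix verb.
Clause-internal QR can adjoin the lower DP above the subject, yielding the inverse reading.
Both orderings are possible: *one senator* > *every sonata* and *every sonata* > *one senator*.

Yes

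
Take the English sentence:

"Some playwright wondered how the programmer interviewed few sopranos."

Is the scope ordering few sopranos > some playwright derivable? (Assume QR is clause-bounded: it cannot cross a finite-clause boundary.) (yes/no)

No

The target quantifier *few sopranos* is part of the embedded question *how the programmer interviewed few sopranos*.
An indirect question is a wh-island; the filled [Spec,CP] blocks QR across the CP edge.
So the wide-scope reading for *few sopranos* is blocked.
(Only the surface reading survives: one fixed playwright with respect to all the relevant sopranos.)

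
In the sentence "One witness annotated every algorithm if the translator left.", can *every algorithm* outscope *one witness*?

The adjunct clause does not contain *every algorithm*, which is the matrix object.
Nothing blocks QR of the lower DP to a position above the higher one, so inverse scope is available.

Yes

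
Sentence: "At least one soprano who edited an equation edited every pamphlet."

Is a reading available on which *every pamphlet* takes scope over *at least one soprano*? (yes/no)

Yes

Although the sentence contains a relative clause (*who edited an equation*), *every pamphlet* is outside it, in the matrix VP.
No island intervenes, so both surface and inverse scope are derivable.
Both orderings are possible: *at least one soprano* > *every pamphlet* and *every pamphlet* > *at least one soprano*.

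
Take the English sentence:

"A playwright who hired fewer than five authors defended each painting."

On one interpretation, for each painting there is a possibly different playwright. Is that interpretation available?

This is the *each painting* > *a playwright* reading.
*each painting* is a matrix argument; only *a playwright* is modified by the relative clause *who hired fewer than five authors*, so the RC island is irrelevant to the target quantifier.
Nothing blocks QR of the lower DP to a position above the higher one, so inverse scope is available.
Both orderings are possible: *a playwright* > *each painting* and *each painting* > *a playwright*.

Yes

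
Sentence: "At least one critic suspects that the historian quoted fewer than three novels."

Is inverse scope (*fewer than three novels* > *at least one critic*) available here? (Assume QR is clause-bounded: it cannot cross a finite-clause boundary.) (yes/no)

No

*fewer than three novels* occurs within the finite complement clause *that the historian quoted fewer than three novels*.
Given the clause-boundedness assumption, QR cannot cross the finite CP into the matrix.
*fewer than three novels* is confined to the island and cannot take scope over *at least one critic*.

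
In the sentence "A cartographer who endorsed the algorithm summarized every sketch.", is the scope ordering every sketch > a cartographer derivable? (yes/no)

Yes

The relative clause *who endorsed the algorithm* modifies *a cartographer*, but *every sketch* is not inside that relative clause — it is an argument of the matrix verb.
QR within a single clause is free, so the lower quantifier may take scope over the higher one.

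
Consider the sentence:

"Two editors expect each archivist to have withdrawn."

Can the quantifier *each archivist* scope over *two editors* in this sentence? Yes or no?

Yes

ECM infinitives lack a CP barrier, so *each archivist* can QR over the matrix subject *two editors*.
Ordinary QR to a clause-peripheral position gives the wide-scope LF for the lower DP.
So *each archivist* > *two editors* is among the available readings.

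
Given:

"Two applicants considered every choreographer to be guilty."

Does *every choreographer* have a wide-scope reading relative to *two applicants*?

*every choreographer* is an ECM subject; ECM complements are not islands, and the embedded quantifier may take matrix scope.
No island intervenes, so both surface and inverse scope are derivable.
So *every choreographer* > *two applicants* is among the available readings.

Yes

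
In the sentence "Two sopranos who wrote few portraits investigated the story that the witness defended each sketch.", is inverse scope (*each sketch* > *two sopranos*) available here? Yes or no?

No

The target quantifier *each sketch* is part of the complex NP *the story that the witness defended each sketch*.
The Complex NP Constraint bars QR out of the complement clause of a noun.
The inverse ordering *each sketch* > *two sopranos* is therefore underivable.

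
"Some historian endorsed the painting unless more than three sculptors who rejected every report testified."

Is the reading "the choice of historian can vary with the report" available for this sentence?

No

The described interpretation is the *every report* > *some historian* scoping.
The DP *every report* is contained in the relative clause *who rejected every report*, which is itself inside the adjunct *unless more than three sculptors who rejected every report testified*.
Nested islands: the RC island is itself inside an adjunct island, so wide scope is doubly excluded.
So the wide-scope reading for *every report* is blocked.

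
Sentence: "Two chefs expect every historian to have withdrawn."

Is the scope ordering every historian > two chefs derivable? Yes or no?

Yes

*every historian* is an ECM subject; ECM complements are not islands, and the embedded quantifier may take matrix scope.
Clause-internal QR can adjoin the lower DP above the subject, yielding the inverse reading.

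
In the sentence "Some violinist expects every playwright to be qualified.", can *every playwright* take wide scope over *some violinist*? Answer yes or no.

Yes

*every playwright* is the subject of an ECM infinitive — the infinitival complement of an ECM verb is not a scope island, so *every playwright* can raise into the matrix clause.
With no island boundary between them, the object can take inverse scope over the subject via ordinary QR within the clause.
So *every playwright* > *some violinist* is among the available readings.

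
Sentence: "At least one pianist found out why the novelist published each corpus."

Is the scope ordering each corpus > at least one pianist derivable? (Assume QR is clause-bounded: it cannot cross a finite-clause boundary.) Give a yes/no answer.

Structurally, *each corpus* is inside the embedded question *why the novelist published each corpus*.
An indirect question is a wh-island; the filled [Spec,CP] blocks QR across the CP edge.
So *each corpus* cannot raise high enough to outscope *at least one pianist*; only the surface ordering *at least one pianist* > *each corpus* is available.

No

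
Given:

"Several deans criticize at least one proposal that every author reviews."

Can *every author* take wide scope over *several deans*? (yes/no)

No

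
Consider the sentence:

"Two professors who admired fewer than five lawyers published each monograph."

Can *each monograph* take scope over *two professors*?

*each monograph* is a matrix argument; only *two professors* is modified by the relative clause *who admired fewer than five lawyers*, so the RC island is irrelevant to the target quantifier.
Nothing blocks QR of the lower DP to a position above the higher one, so inverse scope is available.

Yes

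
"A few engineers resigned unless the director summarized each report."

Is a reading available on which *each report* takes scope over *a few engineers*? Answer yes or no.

No

*each report* sits inside the adjunct clause *unless the director summarized each report*.
Scope out of an adjunct clause is unavailable: QR respects the adjunct-island constraint.
There is no licit LF on which *each report* c-commands *a few engineers*.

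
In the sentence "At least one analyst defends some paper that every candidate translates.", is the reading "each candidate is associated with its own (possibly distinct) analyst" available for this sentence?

No

The described interpretation is the *every candidate* > *at least one analyst* scoping.
*every candidate* occurs within the relative clause *that every candidate translates* modifying *some paper*.
Relative clauses block scope extraction: QR cannot target a position outside the modified NP.
*every candidate* is confined to the island and cannot take scope over *at least one analyst*.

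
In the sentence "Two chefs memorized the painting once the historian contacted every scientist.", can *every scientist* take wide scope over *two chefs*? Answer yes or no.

No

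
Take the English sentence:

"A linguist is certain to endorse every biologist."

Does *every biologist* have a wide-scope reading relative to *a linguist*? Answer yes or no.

Yes

Raising constructions are monoclausal for scope purposes; *every biologist* is not separated from *a linguist* by any island.
With no island boundary between them, the object can take inverse scope over the subject via ordinary QR within the clause.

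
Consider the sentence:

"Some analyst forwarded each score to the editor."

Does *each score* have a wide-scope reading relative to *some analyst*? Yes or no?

*each score* and *some analyst* are in the same minimal clause.
Since no island is crossed, the inverse ordering is licensed alongside surface scope.
The sentence is scopally ambiguous between *some analyst* > *each score* and *each score* > *some analyst*.

Yes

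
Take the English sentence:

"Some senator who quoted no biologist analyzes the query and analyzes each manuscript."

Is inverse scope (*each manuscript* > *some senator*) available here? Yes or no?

No

*each manuscript* is embedded in one conjunct of the coordinate structure (*analyzes each manuscript*).
The Coordinate Structure Constraint blocks movement (including QR) out of a single conjunct.
The inverse ordering *each manuscript* > *some senator* is therefore underivable.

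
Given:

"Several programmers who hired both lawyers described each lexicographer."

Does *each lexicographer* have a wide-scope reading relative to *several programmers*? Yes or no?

Yes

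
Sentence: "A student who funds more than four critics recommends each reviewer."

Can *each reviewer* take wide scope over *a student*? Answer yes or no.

The RC *who funds more than four critics* is an island, but *each reviewer* is not inside it — it is the matrix object, a clausemate of *a student*.
Ordinary QR to a clause-peripheral position gives the wide-scope LF for the lower DP.
So *each reviewer* > *a student* is among the available readings.

Yes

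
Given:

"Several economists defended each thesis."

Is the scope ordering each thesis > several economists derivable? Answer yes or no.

Yes

*each thesis* and *several economists* are in the same minimal clause.
QR within a single clause is free, so the lower quantifier may take scope over the higher one.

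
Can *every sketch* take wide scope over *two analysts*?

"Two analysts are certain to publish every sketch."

Yes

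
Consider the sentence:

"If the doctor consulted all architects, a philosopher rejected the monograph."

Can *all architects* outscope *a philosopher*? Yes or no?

No

*all architects* sits inside the adjunct clause *if the doctor consulted all architects*.
Adjunct clauses are scope islands: a quantifier inside an adjunct cannot raise into the matrix clause.
So the wide-scope reading for *all architects* is blocked.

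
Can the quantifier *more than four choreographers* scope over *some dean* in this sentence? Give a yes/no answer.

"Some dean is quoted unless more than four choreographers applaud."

No

*more than four choreographers* sits inside the adjunct clause *unless more than four choreographers applaud*.
The adjunct-island constraint bars QR out of an adverbial clause.
Hence only narrow scope for *more than four choreographers* (under *some dean*) survives.
(Only the surface reading survives: one fixed dean with respect to all the relevant choreographers.)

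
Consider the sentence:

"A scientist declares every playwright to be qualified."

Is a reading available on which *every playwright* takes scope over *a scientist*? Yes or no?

Yes

*every playwright* is an ECM subject; ECM complements are not islands, and the embedded quantifier may take matrix scope.
Nothing blocks QR of the lower DP to a position above the higher one, so inverse scope is available.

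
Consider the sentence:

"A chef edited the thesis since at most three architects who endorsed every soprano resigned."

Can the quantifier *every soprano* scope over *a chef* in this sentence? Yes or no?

No

*every soprano* occurs within the relative clause *who endorsed every soprano*, which is itself inside the adjunct *since at most three architects who endorsed every soprano resigned*.
Nested islands: the RC island is itself inside an adjunct island, so wide scope is doubly excluded.
So the wide-scope reading for *every soprano* is blocked.
(Only the surface reading survives: one fixed chef with respect to all the relevant sopranos.)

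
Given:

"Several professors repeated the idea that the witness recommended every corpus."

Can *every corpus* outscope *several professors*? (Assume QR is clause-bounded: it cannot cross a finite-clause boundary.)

Structurally, *every corpus* is inside the complex NP *the idea that the witness recommended every corpus*.
Noun-complement clauses are scope islands (the Complex NP Constraint): a quantifier inside one cannot scope into the matrix.
*every corpus* > *several professors* would require crossing that boundary, which is illicit.

No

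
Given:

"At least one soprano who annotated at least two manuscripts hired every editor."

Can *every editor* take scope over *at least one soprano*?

The RC *who annotated at least two manuscripts* is an island, but *every editor* is not inside it — it is the matrix object, a clausemate of *at least one soprano*.
Ordinary QR to a clause-peripheral position gives the wide-scope LF for the lower DP.

Yes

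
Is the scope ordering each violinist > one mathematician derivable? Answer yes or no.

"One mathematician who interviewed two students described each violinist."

Yes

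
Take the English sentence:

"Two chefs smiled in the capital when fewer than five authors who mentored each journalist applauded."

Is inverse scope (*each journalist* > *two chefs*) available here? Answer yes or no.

No

*each journalist* sits inside the relative clause *who mentored each journalist*, which is itself inside the adjunct *when fewer than five authors who mentored each journalist applauded*.
The quantifier would have to escape first the RC and then the adjunct — two independent island violations.
Hence only narrow scope for *each journalist* (under *two chefs*) survives.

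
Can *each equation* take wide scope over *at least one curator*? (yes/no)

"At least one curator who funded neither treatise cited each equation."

The RC *who funded neither treatise* is an island, but *each equation* is not inside it — it is the matrix object, a clausemate of *at least one curator*.
Since no island is crossed, the inverse ordering is licensed alongside surface scope.

Yes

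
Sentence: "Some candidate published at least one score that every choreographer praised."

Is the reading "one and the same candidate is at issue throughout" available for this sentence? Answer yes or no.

The paraphrase describes the scope ordering *some candidate* > *every choreographer*.
Surface scope (*some candidate* > *every choreographer*) is always derivable; islands only block QR, not in-situ interpretation.

Yes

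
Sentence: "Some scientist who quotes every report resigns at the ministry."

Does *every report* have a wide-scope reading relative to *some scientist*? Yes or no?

*every report* occurs within the relative clause *who quotes every report*.
QR out of a relative clause is ruled out by the relative-clause island constraint.
*every report* > *some scientist* would require crossing that boundary, which is illicit.
(Only the surface reading survives: one fixed scientist with respect to all the relevant reports.)

No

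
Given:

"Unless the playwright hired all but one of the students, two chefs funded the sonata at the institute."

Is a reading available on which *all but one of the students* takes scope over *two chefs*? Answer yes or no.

No

*all but one of the students* is embedded in the adjunct clause *unless the playwright hired all but one of the students*.
The adjunct-island constraint bars QR out of an adverbial clause.
There is no licit LF on which *all but one of the students* c-commands *two chefs*.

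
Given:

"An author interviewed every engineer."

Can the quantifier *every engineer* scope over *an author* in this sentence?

*every engineer* and *an author* are in the same minimal clause.
QR within a single clause is free, so the lower quantifier may take scope over the higher one.

Yes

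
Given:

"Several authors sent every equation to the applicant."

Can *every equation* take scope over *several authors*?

*several authors* and *every equation* are co-arguments of the matrix verb, with nothing but a clause-internal boundary between them.
Nothing blocks QR of the lower DP to a position above the higher one, so inverse scope is available.

Yes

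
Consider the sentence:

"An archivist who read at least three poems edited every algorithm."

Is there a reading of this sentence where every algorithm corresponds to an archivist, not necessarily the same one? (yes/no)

Yes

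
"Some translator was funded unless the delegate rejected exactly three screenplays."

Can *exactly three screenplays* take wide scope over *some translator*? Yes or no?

No

The target quantifier *exactly three screenplays* is part of the adjunct clause *unless the delegate rejected exactly three screenplays*.
Since the clause is an adjunct (not a complement), the Adjunct Condition blocks QR across its edge.
Hence only narrow scope for *exactly three screenplays* (under *some translator*) survives.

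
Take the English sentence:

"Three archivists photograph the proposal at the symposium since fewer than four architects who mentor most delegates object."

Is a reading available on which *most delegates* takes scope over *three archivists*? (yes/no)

No

Structurally, *most delegates* is inside the relative clause *who mentor most delegates*, which is itself inside the adjunct *since fewer than four architects who mentor most delegates object*.
Two island boundaries intervene — the relative clause and the adjunct. Either alone would block QR.
There is no licit LF on which *most delegates* c-commands *three archivists*.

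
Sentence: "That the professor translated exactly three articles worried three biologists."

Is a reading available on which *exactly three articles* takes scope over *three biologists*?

The target quantifier *exactly three articles* is part of the sentential subject *that the professor translated exactly three articles*.
Clausal subjects are scope islands; QR from inside the subject into the matrix is barred.
There is no licit LF on which *exactly three articles* c-commands *three biologists*.

No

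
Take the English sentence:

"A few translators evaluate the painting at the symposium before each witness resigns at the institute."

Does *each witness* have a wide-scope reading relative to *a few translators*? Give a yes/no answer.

No

The target quantifier *each witness* is part of the adjunct clause *before each witness resigns at the institute*.
Since the clause is an adjunct (not a complement), the Adjunct Condition blocks QR across its edge.
So the wide-scope reading for *each witness* is blocked.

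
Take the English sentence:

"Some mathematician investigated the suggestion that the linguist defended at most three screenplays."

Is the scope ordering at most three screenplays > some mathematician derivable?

No

Structurally, *at most three screenplays* is inside the complex NP *the suggestion that the linguist defended at most three screenplays*.
Since the clause is the complement of a nominal head, the CNPC blocks scope extraction.
The inverse ordering *at most three screenplays* > *some mathematician* is therefore underivable.
(Only the surface reading survives: one fixed mathematician with respect to all the relevant screenplays.)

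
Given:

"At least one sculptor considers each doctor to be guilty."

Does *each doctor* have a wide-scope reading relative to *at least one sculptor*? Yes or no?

ECM infinitives lack a CP barrier, so *each doctor* can QR over the matrix subject *at least one sculptor*.
No island intervenes, so both surface and inverse scope are derivable.
So *each doctor* > *at least one sculptor* is among the available readings.

Yes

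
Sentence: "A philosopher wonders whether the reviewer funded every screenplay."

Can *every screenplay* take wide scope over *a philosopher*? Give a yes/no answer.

No

*every screenplay* sits inside the embedded question *whether the reviewer funded every screenplay*.
Embedded wh-clauses are opaque for QR, so the quantifier stays inside the question.
So the wide-scope reading for *every screenplay* is blocked.
(Only the surface reading survives: one fixed philosopher with respect to all the relevant screenplays.)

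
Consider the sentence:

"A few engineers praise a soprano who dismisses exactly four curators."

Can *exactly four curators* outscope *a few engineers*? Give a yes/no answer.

No

*exactly four curators* sits inside the relative clause *who dismisses exactly four curators* modifying *a soprano*.
QR out of a relative clause is ruled out by the relative-clause island constraint.
Hence only narrow scope for *exactly four curators* (under *a few engineers*) survives.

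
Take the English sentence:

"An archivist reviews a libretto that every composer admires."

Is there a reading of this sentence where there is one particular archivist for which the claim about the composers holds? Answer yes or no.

Yes

This is the *an archivist* > *every composer* reading.
That is the surface-scope ordering, which is always one of the available readings — island constraints only ever restrict inverse scope.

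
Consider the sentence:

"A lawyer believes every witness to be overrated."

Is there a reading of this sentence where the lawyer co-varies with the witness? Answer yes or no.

Yes

The described interpretation is the *every witness* > *a lawyer* scoping.
The ECM infinitive is scope-transparent — *every witness* is free to raise above *a lawyer*.
QR within a single clause is free, so the lower quantifier may take scope over the higher one.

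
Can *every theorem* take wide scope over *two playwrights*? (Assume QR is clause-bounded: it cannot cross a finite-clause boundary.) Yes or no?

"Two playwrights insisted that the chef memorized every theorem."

No

*every theorem* sits inside the finite complement clause *that the chef memorized every theorem*.
QR is clause-bounded, so the finite complement is a scope island for the embedded quantifier.
So *every theorem* cannot raise to a position above *two playwrights*.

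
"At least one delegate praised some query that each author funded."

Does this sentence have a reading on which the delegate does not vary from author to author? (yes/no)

The paraphrase describes the scope ordering *at least one delegate* > *each author*.
Nothing needs to raise for *at least one delegate* > *each author*, so no island constraint is at stake.

Yes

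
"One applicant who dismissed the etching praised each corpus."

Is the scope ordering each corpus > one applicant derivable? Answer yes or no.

Yes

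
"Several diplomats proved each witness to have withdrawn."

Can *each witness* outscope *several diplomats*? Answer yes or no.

Yes

*each witness* is an ECM subject; ECM complements are not islands, and the embedded quantifier may take matrix scope.
QR within a single clause is free, so the lower quantifier may take scope over the higher one.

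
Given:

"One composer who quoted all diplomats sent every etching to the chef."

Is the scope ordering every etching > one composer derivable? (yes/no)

Yes

The RC *who quoted all diplomats* is an island, but *every etching* is not inside it — it is the matrix object, a clausemate of *one composer*.
Nothing blocks QR of the lower DP to a position above the higher one, so inverse scope is available.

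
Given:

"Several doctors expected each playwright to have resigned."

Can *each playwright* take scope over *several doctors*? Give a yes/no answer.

*each playwright* is an ECM subject; ECM complements are not islands, and the embedded quantifier may take matrix scope.
Ordinary QR to a clause-peripheral position gives the wide-scope LF for the lower DP.
Both orderings are possible: *several doctors* > *each playwright* and *each playwright* > *several doctors*.

Yes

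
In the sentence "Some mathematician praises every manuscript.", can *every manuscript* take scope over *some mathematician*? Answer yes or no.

*every manuscript* and *some mathematician* are in the same minimal clause.
QR within a single clause is free, so the lower quantifier may take scope over the higher one.
Both orderings are possible: *some mathematician* > *every manuscript* and *every manuscript* > *some mathematician*.

Yes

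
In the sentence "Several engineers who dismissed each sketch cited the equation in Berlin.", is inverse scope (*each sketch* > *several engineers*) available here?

No

*each sketch* is embedded in the relative clause *who dismissed each sketch*.
QR out of a relative clause is ruled out by the relative-clause island constraint.
So the wide-scope reading for *each sketch* is blocked.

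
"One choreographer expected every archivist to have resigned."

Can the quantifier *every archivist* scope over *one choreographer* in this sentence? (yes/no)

*every archivist* is the subject of an ECM infinitive — the infinitival complement of an ECM verb is not a scope island, so *every archivist* can raise into the matrix clause.
Nothing blocks QR of the lower DP to a position above the higher one, so inverse scope is available.

Yes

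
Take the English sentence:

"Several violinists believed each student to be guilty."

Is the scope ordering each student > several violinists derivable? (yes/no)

*each student* is an ECM subject; ECM complements are not islands, and the embedded quantifier may take matrix scope.
No island intervenes, so both surface and inverse scope are derivable.

Yes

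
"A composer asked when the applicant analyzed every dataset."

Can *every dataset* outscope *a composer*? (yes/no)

No

*every dataset* is embedded in the embedded question *when the applicant analyzed every dataset*.
Embedded wh-clauses are opaque for QR, so the quantifier stays inside the question.
So the wide-scope reading for *every dataset* is blocked.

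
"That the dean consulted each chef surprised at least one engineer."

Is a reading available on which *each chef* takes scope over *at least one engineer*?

No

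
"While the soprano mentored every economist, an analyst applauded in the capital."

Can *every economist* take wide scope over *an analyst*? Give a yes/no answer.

No

The DP *every economist* is contained in the adjunct clause *while the soprano mentored every economist*.
Adverbial clauses are not L-marked, so they are barriers for QR — the quantifier cannot escape the adjunct.
So the wide-scope reading for *every economist* is blocked.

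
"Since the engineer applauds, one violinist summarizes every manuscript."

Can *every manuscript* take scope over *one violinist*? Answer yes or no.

Yes

The adjunct clause does not contain *every manuscript*, which is the matrix object.
With no island boundary between them, the object can take inverse scope over the subject via ordinary QR within the clause.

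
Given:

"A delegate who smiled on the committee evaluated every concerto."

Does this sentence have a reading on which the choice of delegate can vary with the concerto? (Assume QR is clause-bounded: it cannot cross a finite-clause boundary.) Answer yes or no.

The paraphrase describes the scope ordering *every concerto* > *a delegate*.
*every concerto* is a matrix argument; only *a delegate* is modified by the relative clause *who smiled on the committee*, so the RC island is irrelevant to the target quantifier.
QR within a single clause is free, so the lower quantifier may take scope over the higher one.

Yes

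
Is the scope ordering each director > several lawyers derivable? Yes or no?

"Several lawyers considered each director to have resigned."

*each director* is the subject of an ECM infinitive — the infinitival complement of an ECM verb is not a scope island, so *each director* can raise into the matrix clause.
No island intervenes, so both surface and inverse scope are derivable.

Yes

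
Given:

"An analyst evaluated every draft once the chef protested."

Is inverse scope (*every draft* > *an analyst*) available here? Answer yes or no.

Yes

Although there is an adjunct clause, *every draft* is in the main clause, not inside the adjunct.
Since no island is crossed, the inverse ordering is licensed alongside surface scope.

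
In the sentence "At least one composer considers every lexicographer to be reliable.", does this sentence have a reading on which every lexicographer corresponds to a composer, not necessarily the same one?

That reading corresponds to *every lexicographer* > *at least one composer*.
The ECM infinitive is scope-transparent — *every lexicographer* is free to raise above *at least one composer*.
Clause-internal QR can adjoin the lower DP above the subject, yielding the inverse reading.
So *every lexicographer* > *at least one composer* is among the available readings.

Yes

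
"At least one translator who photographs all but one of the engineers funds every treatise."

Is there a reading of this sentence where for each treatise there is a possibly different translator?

Yes

That reading corresponds to *every treatise* > *at least one translator*.
*every treatise* is a matrix argument; only *at least one translator* is modified by the relative clause *who photographs all but one of the engineers*, so the RC island is irrelevant to the target quantifier.
Clause-internal QR can adjoin the lower DP above the subject, yielding the inverse reading.
The sentence is scopally ambiguous between *at least one translator* > *every treatise* and *every treatise* > *at least one translator*.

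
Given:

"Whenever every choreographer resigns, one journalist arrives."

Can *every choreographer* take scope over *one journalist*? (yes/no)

The DP *every choreographer* is contained in the adjunct clause *whenever every choreographer resigns*.
Adjuncts are opaque for quantifier raising; a quantifier in an adjunct stays inside it.
There is no licit LF on which *every choreographer* c-commands *one journalist*.

No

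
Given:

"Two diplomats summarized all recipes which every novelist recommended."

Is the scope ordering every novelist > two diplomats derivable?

No

*every novelist* occurs within the relative clause *which every novelist recommended* modifying *all recipes*.
The relative clause forms an island for QR, so the quantifier is confined to the head noun's restrictor.
*every novelist* is confined to the island and cannot take scope over *two diplomats*.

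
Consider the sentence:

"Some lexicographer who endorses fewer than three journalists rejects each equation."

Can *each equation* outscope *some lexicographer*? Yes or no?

Yes

Although the sentence contains a relative clause (*who endorses fewer than three journalists*), *each equation* is outside it, in the matrix VP.
QR within a single clause is free, so the lower quantifier may take scope over the higher one.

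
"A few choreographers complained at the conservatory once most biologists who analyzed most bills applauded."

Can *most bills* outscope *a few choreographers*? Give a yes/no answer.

No

The DP *most bills* is contained in the relative clause *who analyzed most bills*, which is itself inside the adjunct *once most biologists who analyzed most bills applauded*.
The quantifier would have to escape first the RC and then the adjunct — two independent island violations.
So *most bills* cannot raise high enough to outscope *a few choreographers*; only the surface ordering *a few choreographers* > *most bills* is available.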